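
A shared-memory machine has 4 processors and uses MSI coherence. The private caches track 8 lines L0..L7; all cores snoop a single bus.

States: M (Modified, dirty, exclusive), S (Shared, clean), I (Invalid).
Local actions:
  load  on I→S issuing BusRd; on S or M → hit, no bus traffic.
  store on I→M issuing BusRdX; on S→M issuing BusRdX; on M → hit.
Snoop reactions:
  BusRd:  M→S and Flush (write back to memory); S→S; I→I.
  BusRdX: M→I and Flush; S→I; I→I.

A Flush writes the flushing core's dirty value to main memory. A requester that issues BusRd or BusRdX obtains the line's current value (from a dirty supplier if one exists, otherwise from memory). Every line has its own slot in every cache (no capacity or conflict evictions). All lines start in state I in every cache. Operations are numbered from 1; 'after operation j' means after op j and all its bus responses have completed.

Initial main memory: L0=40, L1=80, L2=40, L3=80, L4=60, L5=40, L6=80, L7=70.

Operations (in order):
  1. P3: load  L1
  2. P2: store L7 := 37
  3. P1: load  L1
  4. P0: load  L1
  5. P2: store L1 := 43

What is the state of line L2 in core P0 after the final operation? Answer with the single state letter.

step 1: P3: load  L1  ⟶  IIIS  (L1)  txn=BusRd  M[L1]=80
step 2: P2: store L7 := 37  ⟶  IIMI  (L7)  txn=BusRdX  M[L7]=70
step 3: P1: load  L1  ⟶  ISIS  (L1)  txn=BusRd  M[L1]=80
step 4: P0: load  L1  ⟶  SSIS  (L1)  txn=BusRd  M[L1]=80
step 5: P2: store L1 := 43  ⟶  IIMI  (L1)  txn=BusRdX  M[L1]=80

state = I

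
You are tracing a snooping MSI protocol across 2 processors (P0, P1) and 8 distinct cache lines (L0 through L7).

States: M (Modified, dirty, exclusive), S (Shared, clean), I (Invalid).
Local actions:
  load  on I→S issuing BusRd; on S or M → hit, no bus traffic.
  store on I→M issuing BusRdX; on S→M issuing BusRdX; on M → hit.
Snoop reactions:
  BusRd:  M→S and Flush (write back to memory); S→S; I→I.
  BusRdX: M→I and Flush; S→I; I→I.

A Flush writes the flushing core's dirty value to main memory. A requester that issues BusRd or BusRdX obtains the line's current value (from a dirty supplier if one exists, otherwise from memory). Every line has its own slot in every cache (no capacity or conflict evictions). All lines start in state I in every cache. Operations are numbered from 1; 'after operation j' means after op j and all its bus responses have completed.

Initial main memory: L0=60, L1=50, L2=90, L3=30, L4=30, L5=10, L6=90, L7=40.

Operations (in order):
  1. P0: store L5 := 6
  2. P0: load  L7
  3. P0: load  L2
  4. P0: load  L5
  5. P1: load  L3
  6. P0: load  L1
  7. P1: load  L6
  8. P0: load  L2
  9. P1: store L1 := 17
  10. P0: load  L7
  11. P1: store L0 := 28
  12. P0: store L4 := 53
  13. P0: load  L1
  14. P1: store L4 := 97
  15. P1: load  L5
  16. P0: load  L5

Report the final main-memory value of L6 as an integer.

memory[L6] = 90

  op1 P0: store L5 := 6 → M/I on L5; bus BusRdX; mem=10
  op2 P0: load  L7 → S/I on L7; bus BusRd; mem=40
  op3 P0: load  L2 → S/I on L2; bus BusRd; mem=90
  op4 P0: load  L5 → M/I on L5; bus (none); mem=10
  op5 P1: load  L3 → I/S on L3; bus BusRd; mem=30
  op6 P0: load  L1 → S/I on L1; bus BusRd; mem=50
  op7 P1: load  L6 → I/S on L6; bus BusRd; mem=90
  op8 P0: load  L2 → S/I on L2; bus (none); mem=90
  op9 P1: store L1 := 17 → I/M on L1; bus BusRdX; mem=50
  op10 P0: load  L7 → S/I on L7; bus (none); mem=40
  op11 P1: store L0 := 28 → I/M on L0; bus BusRdX; mem=60
  op12 P0: store L4 := 53 → M/I on L4; bus BusRdX; mem=30
  op13 P0: load  L1 → S/S on L1; bus BusRd Flush; mem=17
  op14 P1: store L4 := 97 → I/M on L4; bus BusRdX Flush; mem=53
  op15 P1: load  L5 → S/S on L5; bus BusRd Flush; mem=6
  op16 P0: load  L5 → S/S on L5; bus (none); mem=6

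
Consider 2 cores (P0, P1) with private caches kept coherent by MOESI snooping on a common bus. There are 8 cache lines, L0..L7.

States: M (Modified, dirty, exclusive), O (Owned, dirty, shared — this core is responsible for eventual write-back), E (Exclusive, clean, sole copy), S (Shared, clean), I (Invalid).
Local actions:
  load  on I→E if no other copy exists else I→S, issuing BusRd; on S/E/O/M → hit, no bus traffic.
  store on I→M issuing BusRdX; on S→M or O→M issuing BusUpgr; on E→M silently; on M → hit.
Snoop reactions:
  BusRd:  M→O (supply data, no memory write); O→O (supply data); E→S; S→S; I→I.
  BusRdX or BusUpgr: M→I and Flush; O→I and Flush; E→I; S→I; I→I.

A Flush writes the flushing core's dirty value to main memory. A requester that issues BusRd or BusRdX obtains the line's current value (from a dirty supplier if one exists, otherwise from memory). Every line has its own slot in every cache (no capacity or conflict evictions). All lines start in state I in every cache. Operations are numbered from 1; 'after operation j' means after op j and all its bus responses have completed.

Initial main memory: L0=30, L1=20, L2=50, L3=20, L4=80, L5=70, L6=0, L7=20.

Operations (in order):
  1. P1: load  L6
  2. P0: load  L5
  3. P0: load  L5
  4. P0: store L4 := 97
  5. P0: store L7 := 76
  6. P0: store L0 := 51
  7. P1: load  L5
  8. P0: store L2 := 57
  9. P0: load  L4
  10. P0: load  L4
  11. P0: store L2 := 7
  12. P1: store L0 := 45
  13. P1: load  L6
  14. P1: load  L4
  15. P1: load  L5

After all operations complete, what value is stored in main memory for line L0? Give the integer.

  op1 P1: load  L6 → I/E on L6; bus BusRd; mem=0
  op2 P0: load  L5 → E/I on L5; bus BusRd; mem=70
  op3 P0: load  L5 → E/I on L5; bus (none); mem=70
  op4 P0: store L4 := 97 → M/I on L4; bus BusRdX; mem=80
  op5 P0: store L7 := 76 → M/I on L7; bus BusRdX; mem=20
  op6 P0: store L0 := 51 → M/I on L0; bus BusRdX; mem=30
  op7 P1: load  L5 → S/S on L5; bus BusRd; mem=70
  op8 P0: store L2 := 57 → M/I on L2; bus BusRdX; mem=50
  op9 P0: load  L4 → M/I on L4; bus (none); mem=80
  op10 P0: load  L4 → M/I on L4; bus (none); mem=80
  op11 P0: store L2 := 7 → M/I on L2; bus (none); mem=50
  op12 P1: store L0 := 45 → I/M on L0; bus BusRdX Flush; mem=51
  op13 P1: load  L6 → I/E on L6; bus (none); mem=0
  op14 P1: load  L4 → O/S on L4; bus BusRd; mem=80
  op15 P1: load  L5 → S/S on L5; bus (none); mem=70

memory[L0] = 51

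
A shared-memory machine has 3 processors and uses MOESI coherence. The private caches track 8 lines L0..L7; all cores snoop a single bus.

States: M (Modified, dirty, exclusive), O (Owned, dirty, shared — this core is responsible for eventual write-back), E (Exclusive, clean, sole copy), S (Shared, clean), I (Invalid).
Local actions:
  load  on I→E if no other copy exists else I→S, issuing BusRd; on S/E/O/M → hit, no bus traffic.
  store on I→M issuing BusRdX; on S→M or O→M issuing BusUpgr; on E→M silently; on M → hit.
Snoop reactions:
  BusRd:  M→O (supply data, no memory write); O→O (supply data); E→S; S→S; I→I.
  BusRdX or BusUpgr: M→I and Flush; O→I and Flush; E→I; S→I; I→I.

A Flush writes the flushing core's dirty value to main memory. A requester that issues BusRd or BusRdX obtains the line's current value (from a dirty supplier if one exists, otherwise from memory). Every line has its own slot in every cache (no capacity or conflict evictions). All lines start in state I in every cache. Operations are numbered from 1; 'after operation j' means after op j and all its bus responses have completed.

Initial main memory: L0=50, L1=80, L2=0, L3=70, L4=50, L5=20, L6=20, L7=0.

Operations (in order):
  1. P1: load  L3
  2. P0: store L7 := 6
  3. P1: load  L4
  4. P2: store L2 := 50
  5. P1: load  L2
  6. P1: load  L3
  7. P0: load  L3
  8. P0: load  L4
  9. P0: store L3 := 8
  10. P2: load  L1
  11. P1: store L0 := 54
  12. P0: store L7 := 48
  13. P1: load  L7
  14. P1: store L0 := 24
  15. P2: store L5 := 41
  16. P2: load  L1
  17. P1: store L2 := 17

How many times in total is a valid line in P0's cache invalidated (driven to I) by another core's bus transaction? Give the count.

invalidations = 0

[1] P1: load  L3 | P0:I, P1:E(70), P2:I | bus: BusRd
[2] P0: store L7 := 6 | P0:M(6), P1:I, P2:I | bus: BusRdX
[3] P1: load  L4 | P0:I, P1:E(50), P2:I | bus: BusRd
[4] P2: store L2 := 50 | P0:I, P1:I, P2:M(50) | bus: BusRdX
[5] P1: load  L2 | P0:I, P1:S(50), P2:O(50) | bus: BusRd
[6] P1: load  L3 | P0:I, P1:E(70), P2:I | bus: none
[7] P0: load  L3 | P0:S(70), P1:S(70), P2:I | bus: BusRd
[8] P0: load  L4 | P0:S(50), P1:S(50), P2:I | bus: BusRd
[9] P0: store L3 := 8 | P0:M(8), P1:I, P2:I | bus: BusUpgr
[10] P2: load  L1 | P0:I, P1:I, P2:E(80) | bus: BusRd
[11] P1: store L0 := 54 | P0:I, P1:M(54), P2:I | bus: BusRdX
[12] P0: store L7 := 48 | P0:M(48), P1:I, P2:I | bus: none
[13] P1: load  L7 | P0:O(48), P1:S(48), P2:I | bus: BusRd
[14] P1: store L0 := 24 | P0:I, P1:M(24), P2:I | bus: none
[15] P2: store L5 := 41 | P0:I, P1:I, P2:M(41) | bus: BusRdX
[16] P2: load  L1 | P0:I, P1:I, P2:E(80) | bus: none
[17] P1: store L2 := 17 | P0:I, P1:M(17), P2:I | bus: BusUpgr,Flush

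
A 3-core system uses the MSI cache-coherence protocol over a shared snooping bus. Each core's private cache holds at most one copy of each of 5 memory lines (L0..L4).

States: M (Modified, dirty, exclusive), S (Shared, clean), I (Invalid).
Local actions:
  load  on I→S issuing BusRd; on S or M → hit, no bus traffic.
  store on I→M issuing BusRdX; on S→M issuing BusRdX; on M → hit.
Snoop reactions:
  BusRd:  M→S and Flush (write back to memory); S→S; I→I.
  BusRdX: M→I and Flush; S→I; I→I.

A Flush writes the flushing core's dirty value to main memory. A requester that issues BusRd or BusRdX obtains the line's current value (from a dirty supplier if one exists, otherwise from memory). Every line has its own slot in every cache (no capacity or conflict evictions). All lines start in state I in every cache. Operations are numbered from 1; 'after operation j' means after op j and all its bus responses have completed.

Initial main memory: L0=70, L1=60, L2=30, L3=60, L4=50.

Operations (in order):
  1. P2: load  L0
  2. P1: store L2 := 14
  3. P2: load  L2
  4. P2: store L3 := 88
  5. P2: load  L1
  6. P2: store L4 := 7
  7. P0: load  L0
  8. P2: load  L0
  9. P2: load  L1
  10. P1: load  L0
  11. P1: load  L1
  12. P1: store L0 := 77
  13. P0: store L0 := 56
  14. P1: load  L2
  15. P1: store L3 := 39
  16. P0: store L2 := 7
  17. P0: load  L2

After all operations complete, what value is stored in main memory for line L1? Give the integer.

memory[L1] = 60

step 1: P2: load  L0  ⟶  IIS  (L0)  txn=BusRd  M[L0]=70
step 2: P1: store L2 := 14  ⟶  IMI  (L2)  txn=BusRdX  M[L2]=30
step 3: P2: load  L2  ⟶  ISS  (L2)  txn=BusRd+Flush  M[L2]=14
step 4: P2: store L3 := 88  ⟶  IIM  (L3)  txn=BusRdX  M[L3]=60
step 5: P2: load  L1  ⟶  IIS  (L1)  txn=BusRd  M[L1]=60
step 6: P2: store L4 := 7  ⟶  IIM  (L4)  txn=BusRdX  M[L4]=50
step 7: P0: load  L0  ⟶  SIS  (L0)  txn=BusRd  M[L0]=70
step 8: P2: load  L0  ⟶  SIS  (L0)  txn=∅  M[L0]=70
step 9: P2: load  L1  ⟶  IIS  (L1)  txn=∅  M[L1]=60
step 10: P1: load  L0  ⟶  SSS  (L0)  txn=BusRd  M[L0]=70
step 11: P1: load  L1  ⟶  ISS  (L1)  txn=BusRd  M[L1]=60
step 12: P1: store L0 := 77  ⟶  IMI  (L0)  txn=BusRdX  M[L0]=70
step 13: P0: store L0 := 56  ⟶  MII  (L0)  txn=BusRdX+Flush  M[L0]=77
step 14: P1: load  L2  ⟶  ISS  (L2)  txn=∅  M[L2]=14
step 15: P1: store L3 := 39  ⟶  IMI  (L3)  txn=BusRdX+Flush  M[L3]=88
step 16: P0: store L2 := 7  ⟶  MII  (L2)  txn=BusRdX  M[L2]=14
step 17: P0: load  L2  ⟶  MII  (L2)  txn=∅  M[L2]=14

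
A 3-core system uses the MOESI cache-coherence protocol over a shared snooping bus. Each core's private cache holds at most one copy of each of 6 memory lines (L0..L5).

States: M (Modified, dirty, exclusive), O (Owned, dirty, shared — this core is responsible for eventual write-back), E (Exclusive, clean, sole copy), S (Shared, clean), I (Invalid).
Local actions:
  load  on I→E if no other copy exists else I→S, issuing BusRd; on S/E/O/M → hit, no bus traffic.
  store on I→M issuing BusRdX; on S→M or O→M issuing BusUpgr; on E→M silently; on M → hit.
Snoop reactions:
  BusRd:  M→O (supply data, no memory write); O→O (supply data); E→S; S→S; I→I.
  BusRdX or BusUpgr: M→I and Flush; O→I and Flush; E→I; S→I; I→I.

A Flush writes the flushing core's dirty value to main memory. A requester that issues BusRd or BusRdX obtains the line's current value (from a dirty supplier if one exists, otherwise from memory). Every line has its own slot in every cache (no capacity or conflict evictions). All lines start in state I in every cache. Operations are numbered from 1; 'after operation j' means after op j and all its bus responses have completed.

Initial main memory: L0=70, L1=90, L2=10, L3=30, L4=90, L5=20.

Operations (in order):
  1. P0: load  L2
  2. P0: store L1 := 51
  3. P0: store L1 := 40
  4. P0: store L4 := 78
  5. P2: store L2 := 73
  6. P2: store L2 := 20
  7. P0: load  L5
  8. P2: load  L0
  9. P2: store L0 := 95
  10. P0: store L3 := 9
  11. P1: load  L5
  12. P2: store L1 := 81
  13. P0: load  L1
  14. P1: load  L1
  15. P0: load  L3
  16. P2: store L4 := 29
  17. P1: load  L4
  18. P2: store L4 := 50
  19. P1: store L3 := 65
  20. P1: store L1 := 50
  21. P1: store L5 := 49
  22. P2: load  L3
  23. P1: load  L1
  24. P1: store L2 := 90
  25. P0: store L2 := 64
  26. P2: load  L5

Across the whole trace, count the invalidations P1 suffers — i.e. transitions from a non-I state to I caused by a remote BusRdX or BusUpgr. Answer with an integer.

[1] P0: load  L2 | P0:E(10), P1:I, P2:I | bus: BusRd
[2] P0: store L1 := 51 | P0:M(51), P1:I, P2:I | bus: BusRdX
[3] P0: store L1 := 40 | P0:M(40), P1:I, P2:I | bus: none
[4] P0: store L4 := 78 | P0:M(78), P1:I, P2:I | bus: BusRdX
[5] P2: store L2 := 73 | P0:I, P1:I, P2:M(73) | bus: BusRdX
[6] P2: store L2 := 20 | P0:I, P1:I, P2:M(20) | bus: none
[7] P0: load  L5 | P0:E(20), P1:I, P2:I | bus: BusRd
[8] P2: load  L0 | P0:I, P1:I, P2:E(70) | bus: BusRd
[9] P2: store L0 := 95 | P0:I, P1:I, P2:M(95) | bus: none
[10] P0: store L3 := 9 | P0:M(9), P1:I, P2:I | bus: BusRdX
[11] P1: load  L5 | P0:S(20), P1:S(20), P2:I | bus: BusRd
[12] P2: store L1 := 81 | P0:I, P1:I, P2:M(81) | bus: BusRdX,Flush
[13] P0: load  L1 | P0:S(81), P1:I, P2:O(81) | bus: BusRd
[14] P1: load  L1 | P0:S(81), P1:S(81), P2:O(81) | bus: BusRd
[15] P0: load  L3 | P0:M(9), P1:I, P2:I | bus: none
[16] P2: store L4 := 29 | P0:I, P1:I, P2:M(29) | bus: BusRdX,Flush
[17] P1: load  L4 | P0:I, P1:S(29), P2:O(29) | bus: BusRd
[18] P2: store L4 := 50 | P0:I, P1:I, P2:M(50) | bus: BusUpgr
[19] P1: store L3 := 65 | P0:I, P1:M(65), P2:I | bus: BusRdX,Flush
[20] P1: store L1 := 50 | P0:I, P1:M(50), P2:I | bus: BusUpgr,Flush
[21] P1: store L5 := 49 | P0:I, P1:M(49), P2:I | bus: BusUpgr
[22] P2: load  L3 | P0:I, P1:O(65), P2:S(65) | bus: BusRd
[23] P1: load  L1 | P0:I, P1:M(50), P2:I | bus: none
[24] P1: store L2 := 90 | P0:I, P1:M(90), P2:I | bus: BusRdX,Flush
[25] P0: store L2 := 64 | P0:M(64), P1:I, P2:I | bus: BusRdX,Flush
[26] P2: load  L5 | P0:I, P1:O(49), P2:S(49) | bus: BusRd

invalidations = 2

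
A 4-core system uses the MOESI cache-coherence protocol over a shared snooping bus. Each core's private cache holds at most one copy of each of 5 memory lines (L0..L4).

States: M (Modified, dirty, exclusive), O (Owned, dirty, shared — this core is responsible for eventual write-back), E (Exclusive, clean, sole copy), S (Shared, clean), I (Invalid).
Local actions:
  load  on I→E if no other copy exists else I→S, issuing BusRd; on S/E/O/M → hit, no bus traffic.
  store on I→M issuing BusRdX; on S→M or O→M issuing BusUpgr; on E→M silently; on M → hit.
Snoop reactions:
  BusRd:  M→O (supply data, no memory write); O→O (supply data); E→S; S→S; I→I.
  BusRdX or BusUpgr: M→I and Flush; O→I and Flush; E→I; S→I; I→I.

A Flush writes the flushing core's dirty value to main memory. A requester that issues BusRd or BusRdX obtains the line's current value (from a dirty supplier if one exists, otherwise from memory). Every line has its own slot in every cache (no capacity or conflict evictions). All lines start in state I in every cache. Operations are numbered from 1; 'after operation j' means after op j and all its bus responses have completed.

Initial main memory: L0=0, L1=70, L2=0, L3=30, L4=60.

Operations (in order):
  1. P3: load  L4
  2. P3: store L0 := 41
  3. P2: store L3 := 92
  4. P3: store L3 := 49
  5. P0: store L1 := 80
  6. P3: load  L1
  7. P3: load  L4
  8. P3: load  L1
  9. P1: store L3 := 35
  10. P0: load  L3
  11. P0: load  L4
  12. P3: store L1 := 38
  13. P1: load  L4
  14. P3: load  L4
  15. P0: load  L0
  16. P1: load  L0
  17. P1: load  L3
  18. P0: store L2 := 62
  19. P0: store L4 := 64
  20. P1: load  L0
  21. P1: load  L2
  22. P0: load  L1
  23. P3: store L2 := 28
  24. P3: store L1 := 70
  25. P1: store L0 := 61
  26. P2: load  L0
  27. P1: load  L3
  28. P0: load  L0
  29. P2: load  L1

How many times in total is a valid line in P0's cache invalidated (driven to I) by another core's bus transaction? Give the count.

1. P3: load  L4  bus=[BusRd]  L4: P0=I P1=I P2=I P3=E  mem[L4]=60
2. P3: store L0 := 41  bus=[BusRdX]  L0: P0=I P1=I P2=I P3=M  mem[L0]=0
3. P2: store L3 := 92  bus=[BusRdX]  L3: P0=I P1=I P2=M P3=I  mem[L3]=30
4. P3: store L3 := 49  bus=[BusRdX,Flush]  L3: P0=I P1=I P2=I P3=M  mem[L3]=92
5. P0: store L1 := 80  bus=[BusRdX]  L1: P0=M P1=I P2=I P3=I  mem[L1]=70
6. P3: load  L1  bus=[BusRd]  L1: P0=O P1=I P2=I P3=S  mem[L1]=70
7. P3: load  L4  bus=[-]  L4: P0=I P1=I P2=I P3=E  mem[L4]=60
8. P3: load  L1  bus=[-]  L1: P0=O P1=I P2=I P3=S  mem[L1]=70
9. P1: store L3 := 35  bus=[BusRdX,Flush]  L3: P0=I P1=M P2=I P3=I  mem[L3]=49
10. P0: load  L3  bus=[BusRd]  L3: P0=S P1=O P2=I P3=I  mem[L3]=49
11. P0: load  L4  bus=[BusRd]  L4: P0=S P1=I P2=I P3=S  mem[L4]=60
12. P3: store L1 := 38  bus=[BusUpgr,Flush]  L1: P0=I P1=I P2=I P3=M  mem[L1]=80
13. P1: load  L4  bus=[BusRd]  L4: P0=S P1=S P2=I P3=S  mem[L4]=60
14. P3: load  L4  bus=[-]  L4: P0=S P1=S P2=I P3=S  mem[L4]=60
15. P0: load  L0  bus=[BusRd]  L0: P0=S P1=I P2=I P3=O  mem[L0]=0
16. P1: load  L0  bus=[BusRd]  L0: P0=S P1=S P2=I P3=O  mem[L0]=0
17. P1: load  L3  bus=[-]  L3: P0=S P1=O P2=I P3=I  mem[L3]=49
18. P0: store L2 := 62  bus=[BusRdX]  L2: P0=M P1=I P2=I P3=I  mem[L2]=0
19. P0: store L4 := 64  bus=[BusUpgr]  L4: P0=M P1=I P2=I P3=I  mem[L4]=60
20. P1: load  L0  bus=[-]  L0: P0=S P1=S P2=I P3=O  mem[L0]=0
21. P1: load  L2  bus=[BusRd]  L2: P0=O P1=S P2=I P3=I  mem[L2]=0
22. P0: load  L1  bus=[BusRd]  L1: P0=S P1=I P2=I P3=O  mem[L1]=80
23. P3: store L2 := 28  bus=[BusRdX,Flush]  L2: P0=I P1=I P2=I P3=M  mem[L2]=62
24. P3: store L1 := 70  bus=[BusUpgr]  L1: P0=I P1=I P2=I P3=M  mem[L1]=80
25. P1: store L0 := 61  bus=[BusUpgr,Flush]  L0: P0=I P1=M P2=I P3=I  mem[L0]=41
26. P2: load  L0  bus=[BusRd]  L0: P0=I P1=O P2=S P3=I  mem[L0]=41
27. P1: load  L3  bus=[-]  L3: P0=S P1=O P2=I P3=I  mem[L3]=49
28. P0: load  L0  bus=[BusRd]  L0: P0=S P1=O P2=S P3=I  mem[L0]=41
29. P2: load  L1  bus=[BusRd]  L1: P0=I P1=I P2=S P3=O  mem[L1]=80

invalidations = 4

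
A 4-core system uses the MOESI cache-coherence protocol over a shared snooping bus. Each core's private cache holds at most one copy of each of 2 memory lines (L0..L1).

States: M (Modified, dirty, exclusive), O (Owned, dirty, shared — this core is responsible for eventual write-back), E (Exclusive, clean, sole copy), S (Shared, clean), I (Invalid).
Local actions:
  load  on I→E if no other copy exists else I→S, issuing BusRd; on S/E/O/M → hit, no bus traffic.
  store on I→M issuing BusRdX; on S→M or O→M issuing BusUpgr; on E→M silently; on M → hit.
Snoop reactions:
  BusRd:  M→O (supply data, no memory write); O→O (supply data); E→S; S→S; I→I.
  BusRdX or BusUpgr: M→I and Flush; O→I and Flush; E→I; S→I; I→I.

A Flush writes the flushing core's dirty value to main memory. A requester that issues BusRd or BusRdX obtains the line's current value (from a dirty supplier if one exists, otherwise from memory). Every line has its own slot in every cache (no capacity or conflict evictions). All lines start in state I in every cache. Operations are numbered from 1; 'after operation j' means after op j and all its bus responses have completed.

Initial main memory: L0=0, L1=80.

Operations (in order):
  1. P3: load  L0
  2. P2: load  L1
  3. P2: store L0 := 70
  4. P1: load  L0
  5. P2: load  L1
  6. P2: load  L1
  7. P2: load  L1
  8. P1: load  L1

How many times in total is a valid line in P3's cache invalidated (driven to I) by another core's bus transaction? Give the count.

[1] P3: load  L0 | P0:I, P1:I, P2:I, P3:E(0) | bus: BusRd
[2] P2: load  L1 | P0:I, P1:I, P2:E(80), P3:I | bus: BusRd
[3] P2: store L0 := 70 | P0:I, P1:I, P2:M(70), P3:I | bus: BusRdX
[4] P1: load  L0 | P0:I, P1:S(70), P2:O(70), P3:I | bus: BusRd
[5] P2: load  L1 | P0:I, P1:I, P2:E(80), P3:I | bus: none
[6] P2: load  L1 | P0:I, P1:I, P2:E(80), P3:I | bus: none
[7] P2: load  L1 | P0:I, P1:I, P2:E(80), P3:I | bus: none
[8] P1: load  L1 | P0:I, P1:S(80), P2:S(80), P3:I | bus: BusRd

invalidations = 1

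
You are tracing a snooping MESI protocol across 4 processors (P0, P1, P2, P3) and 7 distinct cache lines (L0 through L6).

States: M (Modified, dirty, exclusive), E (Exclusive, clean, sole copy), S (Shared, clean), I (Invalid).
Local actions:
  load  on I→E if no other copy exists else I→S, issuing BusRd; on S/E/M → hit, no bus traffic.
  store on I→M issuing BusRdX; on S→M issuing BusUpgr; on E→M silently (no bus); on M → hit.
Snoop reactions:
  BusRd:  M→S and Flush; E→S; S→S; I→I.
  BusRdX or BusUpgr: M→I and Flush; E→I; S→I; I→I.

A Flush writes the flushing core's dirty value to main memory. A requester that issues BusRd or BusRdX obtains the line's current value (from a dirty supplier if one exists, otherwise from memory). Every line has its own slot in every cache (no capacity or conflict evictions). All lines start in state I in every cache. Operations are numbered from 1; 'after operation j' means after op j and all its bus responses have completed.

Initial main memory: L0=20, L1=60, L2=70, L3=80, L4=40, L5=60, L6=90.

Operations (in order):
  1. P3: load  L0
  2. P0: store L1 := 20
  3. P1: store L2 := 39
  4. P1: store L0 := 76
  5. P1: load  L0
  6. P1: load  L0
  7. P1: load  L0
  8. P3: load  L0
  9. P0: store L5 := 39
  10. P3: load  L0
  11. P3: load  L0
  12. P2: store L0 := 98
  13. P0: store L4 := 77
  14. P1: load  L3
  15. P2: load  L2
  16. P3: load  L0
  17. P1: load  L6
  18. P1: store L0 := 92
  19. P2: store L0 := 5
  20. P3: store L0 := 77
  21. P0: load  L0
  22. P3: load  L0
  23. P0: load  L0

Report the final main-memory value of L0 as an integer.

memory[L0] = 77

1. P3: load  L0  bus=[BusRd]  L0: P0=I P1=I P2=I P3=E  mem[L0]=20
2. P0: store L1 := 20  bus=[BusRdX]  L1: P0=M P1=I P2=I P3=I  mem[L1]=60
3. P1: store L2 := 39  bus=[BusRdX]  L2: P0=I P1=M P2=I P3=I  mem[L2]=70
4. P1: store L0 := 76  bus=[BusRdX]  L0: P0=I P1=M P2=I P3=I  mem[L0]=20
5. P1: load  L0  bus=[-]  L0: P0=I P1=M P2=I P3=I  mem[L0]=20
6. P1: load  L0  bus=[-]  L0: P0=I P1=M P2=I P3=I  mem[L0]=20
7. P1: load  L0  bus=[-]  L0: P0=I P1=M P2=I P3=I  mem[L0]=20
8. P3: load  L0  bus=[BusRd,Flush]  L0: P0=I P1=S P2=I P3=S  mem[L0]=76
9. P0: store L5 := 39  bus=[BusRdX]  L5: P0=M P1=I P2=I P3=I  mem[L5]=60
10. P3: load  L0  bus=[-]  L0: P0=I P1=S P2=I P3=S  mem[L0]=76
11. P3: load  L0  bus=[-]  L0: P0=I P1=S P2=I P3=S  mem[L0]=76
12. P2: store L0 := 98  bus=[BusRdX]  L0: P0=I P1=I P2=M P3=I  mem[L0]=76
13. P0: store L4 := 77  bus=[BusRdX]  L4: P0=M P1=I P2=I P3=I  mem[L4]=40
14. P1: load  L3  bus=[BusRd]  L3: P0=I P1=E P2=I P3=I  mem[L3]=80
15. P2: load  L2  bus=[BusRd,Flush]  L2: P0=I P1=S P2=S P3=I  mem[L2]=39
16. P3: load  L0  bus=[BusRd,Flush]  L0: P0=I P1=I P2=S P3=S  mem[L0]=98
17. P1: load  L6  bus=[BusRd]  L6: P0=I P1=E P2=I P3=I  mem[L6]=90
18. P1: store L0 := 92  bus=[BusRdX]  L0: P0=I P1=M P2=I P3=I  mem[L0]=98
19. P2: store L0 := 5  bus=[BusRdX,Flush]  L0: P0=I P1=I P2=M P3=I  mem[L0]=92
20. P3: store L0 := 77  bus=[BusRdX,Flush]  L0: P0=I P1=I P2=I P3=M  mem[L0]=5
21. P0: load  L0  bus=[BusRd,Flush]  L0: P0=S P1=I P2=I P3=S  mem[L0]=77
22. P3: load  L0  bus=[-]  L0: P0=S P1=I P2=I P3=S  mem[L0]=77
23. P0: load  L0  bus=[-]  L0: P0=S P1=I P2=I P3=S  mem[L0]=77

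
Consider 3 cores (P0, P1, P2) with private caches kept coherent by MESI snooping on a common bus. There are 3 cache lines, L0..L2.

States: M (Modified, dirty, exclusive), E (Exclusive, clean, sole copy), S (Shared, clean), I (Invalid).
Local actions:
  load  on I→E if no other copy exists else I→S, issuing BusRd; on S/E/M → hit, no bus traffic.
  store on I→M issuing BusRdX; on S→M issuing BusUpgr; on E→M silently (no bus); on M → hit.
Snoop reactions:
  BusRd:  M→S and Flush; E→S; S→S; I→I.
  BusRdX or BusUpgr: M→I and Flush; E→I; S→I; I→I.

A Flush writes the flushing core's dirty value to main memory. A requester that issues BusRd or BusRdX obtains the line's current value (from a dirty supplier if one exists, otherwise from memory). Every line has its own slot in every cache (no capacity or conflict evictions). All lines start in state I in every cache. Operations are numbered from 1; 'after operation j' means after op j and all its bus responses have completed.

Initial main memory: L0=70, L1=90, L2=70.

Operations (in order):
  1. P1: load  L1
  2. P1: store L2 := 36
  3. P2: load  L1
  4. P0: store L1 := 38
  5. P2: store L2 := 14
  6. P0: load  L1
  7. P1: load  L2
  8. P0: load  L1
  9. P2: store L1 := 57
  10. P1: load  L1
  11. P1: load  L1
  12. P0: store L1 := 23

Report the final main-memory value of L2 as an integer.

memory[L2] = 14

step 1: P1: load  L1  ⟶  IEI  (L1)  txn=BusRd  M[L1]=90
step 2: P1: store L2 := 36  ⟶  IMI  (L2)  txn=BusRdX  M[L2]=70
step 3: P2: load  L1  ⟶  ISS  (L1)  txn=BusRd  M[L1]=90
step 4: P0: store L1 := 38  ⟶  MII  (L1)  txn=BusRdX  M[L1]=90
step 5: P2: store L2 := 14  ⟶  IIM  (L2)  txn=BusRdX+Flush  M[L2]=36
step 6: P0: load  L1  ⟶  MII  (L1)  txn=∅  M[L1]=90
step 7: P1: load  L2  ⟶  ISS  (L2)  txn=BusRd+Flush  M[L2]=14
step 8: P0: load  L1  ⟶  MII  (L1)  txn=∅  M[L1]=90
step 9: P2: store L1 := 57  ⟶  IIM  (L1)  txn=BusRdX+Flush  M[L1]=38
step 10: P1: load  L1  ⟶  ISS  (L1)  txn=BusRd+Flush  M[L1]=57
step 11: P1: load  L1  ⟶  ISS  (L1)  txn=∅  M[L1]=57
step 12: P0: store L1 := 23  ⟶  MII  (L1)  txn=BusRdX  M[L1]=57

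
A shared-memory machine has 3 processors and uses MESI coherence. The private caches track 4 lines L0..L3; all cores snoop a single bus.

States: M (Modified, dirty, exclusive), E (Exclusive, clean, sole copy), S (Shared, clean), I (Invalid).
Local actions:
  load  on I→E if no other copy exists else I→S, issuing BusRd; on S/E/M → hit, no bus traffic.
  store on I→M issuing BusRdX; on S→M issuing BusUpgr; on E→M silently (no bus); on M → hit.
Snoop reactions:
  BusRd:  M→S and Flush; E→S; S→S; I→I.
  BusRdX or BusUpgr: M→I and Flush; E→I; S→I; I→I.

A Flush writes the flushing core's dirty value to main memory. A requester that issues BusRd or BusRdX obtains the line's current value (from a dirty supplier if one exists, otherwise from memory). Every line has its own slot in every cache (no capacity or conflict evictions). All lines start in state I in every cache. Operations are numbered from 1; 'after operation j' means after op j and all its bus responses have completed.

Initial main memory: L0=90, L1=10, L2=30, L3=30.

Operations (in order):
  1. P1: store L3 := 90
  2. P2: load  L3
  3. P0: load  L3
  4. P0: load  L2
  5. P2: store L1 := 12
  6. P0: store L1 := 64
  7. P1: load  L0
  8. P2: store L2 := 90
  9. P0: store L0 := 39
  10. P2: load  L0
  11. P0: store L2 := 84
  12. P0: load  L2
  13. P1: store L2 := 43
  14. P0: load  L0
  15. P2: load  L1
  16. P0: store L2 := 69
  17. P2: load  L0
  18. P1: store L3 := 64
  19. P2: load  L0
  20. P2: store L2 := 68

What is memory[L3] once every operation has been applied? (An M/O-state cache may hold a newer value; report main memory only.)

memory[L3] = 90

  op1 P1: store L3 := 90 → I/M/I on L3; bus BusRdX; mem=30
  op2 P2: load  L3 → I/S/S on L3; bus BusRd Flush; mem=90
  op3 P0: load  L3 → S/S/S on L3; bus BusRd; mem=90
  op4 P0: load  L2 → E/I/I on L2; bus BusRd; mem=30
  op5 P2: store L1 := 12 → I/I/M on L1; bus BusRdX; mem=10
  op6 P0: store L1 := 64 → M/I/I on L1; bus BusRdX Flush; mem=12
  op7 P1: load  L0 → I/E/I on L0; bus BusRd; mem=90
  op8 P2: store L2 := 90 → I/I/M on L2; bus BusRdX; mem=30
  op9 P0: store L0 := 39 → M/I/I on L0; bus BusRdX; mem=90
  op10 P2: load  L0 → S/I/S on L0; bus BusRd Flush; mem=39
  op11 P0: store L2 := 84 → M/I/I on L2; bus BusRdX Flush; mem=90
  op12 P0: load  L2 → M/I/I on L2; bus (none); mem=90
  op13 P1: store L2 := 43 → I/M/I on L2; bus BusRdX Flush; mem=84
  op14 P0: load  L0 → S/I/S on L0; bus (none); mem=39
  op15 P2: load  L1 → S/I/S on L1; bus BusRd Flush; mem=64
  op16 P0: store L2 := 69 → M/I/I on L2; bus BusRdX Flush; mem=43
  op17 P2: load  L0 → S/I/S on L0; bus (none); mem=39
  op18 P1: store L3 := 64 → I/M/I on L3; bus BusUpgr; mem=90
  op19 P2: load  L0 → S/I/S on L0; bus (none); mem=39
  op20 P2: store L2 := 68 → I/I/M on L2; bus BusRdX Flush; mem=69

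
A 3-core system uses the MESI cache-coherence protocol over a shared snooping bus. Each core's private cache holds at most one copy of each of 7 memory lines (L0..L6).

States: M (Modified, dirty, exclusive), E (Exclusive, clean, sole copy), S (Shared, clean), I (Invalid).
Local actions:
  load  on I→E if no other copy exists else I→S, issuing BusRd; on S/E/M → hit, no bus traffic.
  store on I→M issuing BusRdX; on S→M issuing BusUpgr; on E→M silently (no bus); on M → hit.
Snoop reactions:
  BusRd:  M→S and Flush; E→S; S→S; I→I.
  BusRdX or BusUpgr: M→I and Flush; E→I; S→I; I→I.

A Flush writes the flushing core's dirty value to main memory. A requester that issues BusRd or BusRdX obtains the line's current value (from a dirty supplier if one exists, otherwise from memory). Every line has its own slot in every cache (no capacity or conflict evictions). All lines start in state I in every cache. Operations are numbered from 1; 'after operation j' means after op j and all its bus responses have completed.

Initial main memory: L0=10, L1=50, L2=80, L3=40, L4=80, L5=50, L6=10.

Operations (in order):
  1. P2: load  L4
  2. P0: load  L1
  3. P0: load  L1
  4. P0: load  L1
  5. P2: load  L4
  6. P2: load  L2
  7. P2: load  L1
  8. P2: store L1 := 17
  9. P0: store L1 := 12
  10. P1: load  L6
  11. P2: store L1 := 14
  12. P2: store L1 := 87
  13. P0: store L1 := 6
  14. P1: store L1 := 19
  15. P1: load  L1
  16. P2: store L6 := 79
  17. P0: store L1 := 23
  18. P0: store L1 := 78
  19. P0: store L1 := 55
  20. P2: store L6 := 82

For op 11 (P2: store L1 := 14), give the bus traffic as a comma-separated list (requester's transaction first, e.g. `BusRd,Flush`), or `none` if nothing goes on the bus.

1. P2: load  L4  bus=[BusRd]  L4: P0=I P1=I P2=E  mem[L4]=80
2. P0: load  L1  bus=[BusRd]  L1: P0=E P1=I P2=I  mem[L1]=50
3. P0: load  L1  bus=[-]  L1: P0=E P1=I P2=I  mem[L1]=50
4. P0: load  L1  bus=[-]  L1: P0=E P1=I P2=I  mem[L1]=50
5. P2: load  L4  bus=[-]  L4: P0=I P1=I P2=E  mem[L4]=80
6. P2: load  L2  bus=[BusRd]  L2: P0=I P1=I P2=E  mem[L2]=80
7. P2: load  L1  bus=[BusRd]  L1: P0=S P1=I P2=S  mem[L1]=50
8. P2: store L1 := 17  bus=[BusUpgr]  L1: P0=I P1=I P2=M  mem[L1]=50
9. P0: store L1 := 12  bus=[BusRdX,Flush]  L1: P0=M P1=I P2=I  mem[L1]=17
10. P1: load  L6  bus=[BusRd]  L6: P0=I P1=E P2=I  mem[L6]=10
11. P2: store L1 := 14  bus=[BusRdX,Flush]  L1: P0=I P1=I P2=M  mem[L1]=12
12. P2: store L1 := 87  bus=[-]  L1: P0=I P1=I P2=M  mem[L1]=12
13. P0: store L1 := 6  bus=[BusRdX,Flush]  L1: P0=M P1=I P2=I  mem[L1]=87
14. P1: store L1 := 19  bus=[BusRdX,Flush]  L1: P0=I P1=M P2=I  mem[L1]=6
15. P1: load  L1  bus=[-]  L1: P0=I P1=M P2=I  mem[L1]=6
16. P2: store L6 := 79  bus=[BusRdX]  L6: P0=I P1=I P2=M  mem[L6]=10
17. P0: store L1 := 23  bus=[BusRdX,Flush]  L1: P0=M P1=I P2=I  mem[L1]=19
18. P0: store L1 := 78  bus=[-]  L1: P0=M P1=I P2=I  mem[L1]=19
19. P0: store L1 := 55  bus=[-]  L1: P0=M P1=I P2=I  mem[L1]=19
20. P2: store L6 := 82  bus=[-]  L6: P0=I P1=I P2=M  mem[L6]=10

bus = BusRdX,Flush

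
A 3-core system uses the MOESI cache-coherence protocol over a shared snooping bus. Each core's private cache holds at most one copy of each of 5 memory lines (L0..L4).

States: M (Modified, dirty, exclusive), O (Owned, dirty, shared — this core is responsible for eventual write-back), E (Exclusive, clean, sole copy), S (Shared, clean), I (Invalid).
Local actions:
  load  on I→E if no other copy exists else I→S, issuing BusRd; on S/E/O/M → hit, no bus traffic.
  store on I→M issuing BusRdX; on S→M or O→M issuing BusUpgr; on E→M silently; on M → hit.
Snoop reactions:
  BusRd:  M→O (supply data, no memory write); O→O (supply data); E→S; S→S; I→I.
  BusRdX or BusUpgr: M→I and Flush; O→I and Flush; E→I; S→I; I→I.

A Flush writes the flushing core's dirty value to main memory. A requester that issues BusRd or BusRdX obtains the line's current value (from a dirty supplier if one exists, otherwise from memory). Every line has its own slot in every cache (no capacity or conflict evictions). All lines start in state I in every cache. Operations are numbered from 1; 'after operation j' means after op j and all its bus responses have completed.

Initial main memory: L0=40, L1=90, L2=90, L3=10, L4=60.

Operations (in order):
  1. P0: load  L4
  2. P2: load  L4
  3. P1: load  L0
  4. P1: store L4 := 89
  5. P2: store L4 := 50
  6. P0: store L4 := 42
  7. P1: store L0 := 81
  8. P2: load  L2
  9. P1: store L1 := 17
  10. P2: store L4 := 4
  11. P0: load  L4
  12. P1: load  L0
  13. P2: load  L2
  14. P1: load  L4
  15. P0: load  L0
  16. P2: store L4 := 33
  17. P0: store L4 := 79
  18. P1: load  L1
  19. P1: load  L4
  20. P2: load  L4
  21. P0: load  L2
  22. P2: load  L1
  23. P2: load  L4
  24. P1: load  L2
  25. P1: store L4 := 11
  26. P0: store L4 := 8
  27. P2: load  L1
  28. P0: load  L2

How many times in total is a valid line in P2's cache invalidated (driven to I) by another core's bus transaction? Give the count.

invalidations = 4

step 1: P0: load  L4  ⟶  EII  (L4)  txn=BusRd  M[L4]=60
step 2: P2: load  L4  ⟶  SIS  (L4)  txn=BusRd  M[L4]=60
step 3: P1: load  L0  ⟶  IEI  (L0)  txn=BusRd  M[L0]=40
step 4: P1: store L4 := 89  ⟶  IMI  (L4)  txn=BusRdX  M[L4]=60
step 5: P2: store L4 := 50  ⟶  IIM  (L4)  txn=BusRdX+Flush  M[L4]=89
step 6: P0: store L4 := 42  ⟶  MII  (L4)  txn=BusRdX+Flush  M[L4]=50
step 7: P1: store L0 := 81  ⟶  IMI  (L0)  txn=∅  M[L0]=40
step 8: P2: load  L2  ⟶  IIE  (L2)  txn=BusRd  M[L2]=90
step 9: P1: store L1 := 17  ⟶  IMI  (L1)  txn=BusRdX  M[L1]=90
step 10: P2: store L4 := 4  ⟶  IIM  (L4)  txn=BusRdX+Flush  M[L4]=42
step 11: P0: load  L4  ⟶  SIO  (L4)  txn=BusRd  M[L4]=42
step 12: P1: load  L0  ⟶  IMI  (L0)  txn=∅  M[L0]=40
step 13: P2: load  L2  ⟶  IIE  (L2)  txn=∅  M[L2]=90
step 14: P1: load  L4  ⟶  SSO  (L4)  txn=BusRd  M[L4]=42
step 15: P0: load  L0  ⟶  SOI  (L0)  txn=BusRd  M[L0]=40
step 16: P2: store L4 := 33  ⟶  IIM  (L4)  txn=BusUpgr  M[L4]=42
step 17: P0: store L4 := 79  ⟶  MII  (L4)  txn=BusRdX+Flush  M[L4]=33
step 18: P1: load  L1  ⟶  IMI  (L1)  txn=∅  M[L1]=90
step 19: P1: load  L4  ⟶  OSI  (L4)  txn=BusRd  M[L4]=33
step 20: P2: load  L4  ⟶  OSS  (L4)  txn=BusRd  M[L4]=33
step 21: P0: load  L2  ⟶  SIS  (L2)  txn=BusRd  M[L2]=90
step 22: P2: load  L1  ⟶  IOS  (L1)  txn=BusRd  M[L1]=90
step 23: P2: load  L4  ⟶  OSS  (L4)  txn=∅  M[L4]=33
step 24: P1: load  L2  ⟶  SSS  (L2)  txn=BusRd  M[L2]=90
step 25: P1: store L4 := 11  ⟶  IMI  (L4)  txn=BusUpgr+Flush  M[L4]=79
step 26: P0: store L4 := 8  ⟶  MII  (L4)  txn=BusRdX+Flush  M[L4]=11
step 27: P2: load  L1  ⟶  IOS  (L1)  txn=∅  M[L1]=90
step 28: P0: load  L2  ⟶  SSS  (L2)  txn=∅  M[L2]=90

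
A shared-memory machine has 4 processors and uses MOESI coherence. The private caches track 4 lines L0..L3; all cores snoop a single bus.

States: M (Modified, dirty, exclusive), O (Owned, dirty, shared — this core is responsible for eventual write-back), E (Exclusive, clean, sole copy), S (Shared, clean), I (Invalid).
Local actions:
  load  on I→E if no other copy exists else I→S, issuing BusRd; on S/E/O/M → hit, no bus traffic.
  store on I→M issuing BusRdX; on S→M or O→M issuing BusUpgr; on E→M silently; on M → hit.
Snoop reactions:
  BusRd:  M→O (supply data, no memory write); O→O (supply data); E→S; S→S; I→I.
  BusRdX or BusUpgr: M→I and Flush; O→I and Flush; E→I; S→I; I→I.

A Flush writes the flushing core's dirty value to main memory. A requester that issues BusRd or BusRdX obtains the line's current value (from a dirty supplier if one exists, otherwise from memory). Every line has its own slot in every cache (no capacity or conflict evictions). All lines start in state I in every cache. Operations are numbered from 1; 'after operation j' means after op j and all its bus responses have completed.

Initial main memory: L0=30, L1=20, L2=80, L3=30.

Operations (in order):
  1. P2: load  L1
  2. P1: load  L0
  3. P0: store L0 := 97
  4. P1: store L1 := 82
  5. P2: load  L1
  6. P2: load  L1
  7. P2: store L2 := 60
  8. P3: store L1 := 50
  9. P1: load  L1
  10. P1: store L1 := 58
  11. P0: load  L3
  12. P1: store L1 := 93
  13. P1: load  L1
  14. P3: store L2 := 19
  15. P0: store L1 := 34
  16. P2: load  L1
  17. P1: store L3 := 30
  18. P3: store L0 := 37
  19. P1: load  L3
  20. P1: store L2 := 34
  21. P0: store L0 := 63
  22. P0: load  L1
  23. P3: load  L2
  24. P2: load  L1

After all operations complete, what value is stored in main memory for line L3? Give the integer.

[1] P2: load  L1 | P0:I, P1:I, P2:E(20), P3:I | bus: BusRd
[2] P1: load  L0 | P0:I, P1:E(30), P2:I, P3:I | bus: BusRd
[3] P0: store L0 := 97 | P0:M(97), P1:I, P2:I, P3:I | bus: BusRdX
[4] P1: store L1 := 82 | P0:I, P1:M(82), P2:I, P3:I | bus: BusRdX
[5] P2: load  L1 | P0:I, P1:O(82), P2:S(82), P3:I | bus: BusRd
[6] P2: load  L1 | P0:I, P1:O(82), P2:S(82), P3:I | bus: none
[7] P2: store L2 := 60 | P0:I, P1:I, P2:M(60), P3:I | bus: BusRdX
[8] P3: store L1 := 50 | P0:I, P1:I, P2:I, P3:M(50) | bus: BusRdX,Flush
[9] P1: load  L1 | P0:I, P1:S(50), P2:I, P3:O(50) | bus: BusRd
[10] P1: store L1 := 58 | P0:I, P1:M(58), P2:I, P3:I | bus: BusUpgr,Flush
[11] P0: load  L3 | P0:E(30), P1:I, P2:I, P3:I | bus: BusRd
[12] P1: store L1 := 93 | P0:I, P1:M(93), P2:I, P3:I | bus: none
[13] P1: load  L1 | P0:I, P1:M(93), P2:I, P3:I | bus: none
[14] P3: store L2 := 19 | P0:I, P1:I, P2:I, P3:M(19) | bus: BusRdX,Flush
[15] P0: store L1 := 34 | P0:M(34), P1:I, P2:I, P3:I | bus: BusRdX,Flush
[16] P2: load  L1 | P0:O(34), P1:I, P2:S(34), P3:I | bus: BusRd
[17] P1: store L3 := 30 | P0:I, P1:M(30), P2:I, P3:I | bus: BusRdX
[18] P3: store L0 := 37 | P0:I, P1:I, P2:I, P3:M(37) | bus: BusRdX,Flush
[19] P1: load  L3 | P0:I, P1:M(30), P2:I, P3:I | bus: none
[20] P1: store L2 := 34 | P0:I, P1:M(34), P2:I, P3:I | bus: BusRdX,Flush
[21] P0: store L0 := 63 | P0:M(63), P1:I, P2:I, P3:I | bus: BusRdX,Flush
[22] P0: load  L1 | P0:O(34), P1:I, P2:S(34), P3:I | bus: none
[23] P3: load  L2 | P0:I, P1:O(34), P2:I, P3:S(34) | bus: BusRd
[24] P2: load  L1 | P0:O(34), P1:I, P2:S(34), P3:I | bus: none

memory[L3] = 30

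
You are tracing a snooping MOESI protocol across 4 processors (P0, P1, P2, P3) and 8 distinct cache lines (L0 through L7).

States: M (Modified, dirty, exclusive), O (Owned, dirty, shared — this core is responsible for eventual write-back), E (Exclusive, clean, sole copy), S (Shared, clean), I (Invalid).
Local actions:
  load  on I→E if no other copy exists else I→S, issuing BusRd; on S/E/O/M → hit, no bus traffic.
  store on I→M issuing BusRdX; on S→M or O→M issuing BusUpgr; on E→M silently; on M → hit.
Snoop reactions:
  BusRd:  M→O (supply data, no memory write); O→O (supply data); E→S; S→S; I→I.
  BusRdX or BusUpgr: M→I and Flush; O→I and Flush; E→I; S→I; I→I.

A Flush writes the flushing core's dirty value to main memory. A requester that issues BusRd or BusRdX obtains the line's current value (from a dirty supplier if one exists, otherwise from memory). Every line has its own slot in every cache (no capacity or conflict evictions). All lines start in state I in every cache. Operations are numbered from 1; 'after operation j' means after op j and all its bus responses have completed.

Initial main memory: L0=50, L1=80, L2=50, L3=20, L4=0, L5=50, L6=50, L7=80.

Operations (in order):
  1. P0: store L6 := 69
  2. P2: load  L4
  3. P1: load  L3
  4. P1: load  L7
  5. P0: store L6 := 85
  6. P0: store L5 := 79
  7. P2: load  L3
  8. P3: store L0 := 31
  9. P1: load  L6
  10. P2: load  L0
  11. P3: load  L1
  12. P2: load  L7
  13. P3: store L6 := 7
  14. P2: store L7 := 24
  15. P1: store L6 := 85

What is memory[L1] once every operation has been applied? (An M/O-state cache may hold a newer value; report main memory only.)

  op1 P0: store L6 := 69 → M/I/I/I on L6; bus BusRdX; mem=50
  op2 P2: load  L4 → I/I/E/I on L4; bus BusRd; mem=0
  op3 P1: load  L3 → I/E/I/I on L3; bus BusRd; mem=20
  op4 P1: load  L7 → I/E/I/I on L7; bus BusRd; mem=80
  op5 P0: store L6 := 85 → M/I/I/I on L6; bus (none); mem=50
  op6 P0: store L5 := 79 → M/I/I/I on L5; bus BusRdX; mem=50
  op7 P2: load  L3 → I/S/S/I on L3; bus BusRd; mem=20
  op8 P3: store L0 := 31 → I/I/I/M on L0; bus BusRdX; mem=50
  op9 P1: load  L6 → O/S/I/I on L6; bus BusRd; mem=50
  op10 P2: load  L0 → I/I/S/O on L0; bus BusRd; mem=50
  op11 P3: load  L1 → I/I/I/E on L1; bus BusRd; mem=80
  op12 P2: load  L7 → I/S/S/I on L7; bus BusRd; mem=80
  op13 P3: store L6 := 7 → I/I/I/M on L6; bus BusRdX Flush; mem=85
  op14 P2: store L7 := 24 → I/I/M/I on L7; bus BusUpgr; mem=80
  op15 P1: store L6 := 85 → I/M/I/I on L6; bus BusRdX Flush; mem=7

memory[L1] = 80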